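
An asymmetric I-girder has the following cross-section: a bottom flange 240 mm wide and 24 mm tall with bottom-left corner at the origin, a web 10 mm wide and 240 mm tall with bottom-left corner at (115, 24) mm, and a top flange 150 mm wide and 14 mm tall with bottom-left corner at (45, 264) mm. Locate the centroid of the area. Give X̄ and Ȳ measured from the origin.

Part | A | x̄ᵢ | ȳᵢ | A·x̄ᵢ | A·ȳᵢ
bottom flange | 5760.00 | 120.00 | 12.00 | 691200.00 | 69120.00
web | 2400.00 | 120.00 | 144.00 | 288000.00 | 345600.00
top flange | 2100.00 | 120.00 | 271.00 | 252000.00 | 569100.00
Σ | 10260.00 |  |  | 1231200.00 | 983820.00
X̄ = 1231200.00 / 10260.00 = 120.00 mm
Ȳ = 983820.00 / 10260.00 = 95.89 mm

X̄ = 120.00 mm, Ȳ = 95.89 mm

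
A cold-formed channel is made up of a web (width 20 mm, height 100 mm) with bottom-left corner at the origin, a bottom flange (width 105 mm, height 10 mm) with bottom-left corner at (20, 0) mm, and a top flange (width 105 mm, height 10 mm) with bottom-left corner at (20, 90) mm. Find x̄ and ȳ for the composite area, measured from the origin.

x̄ = 42.01 mm, ȳ = 50.00 mm

web: A = 20 × 100 = 2000.00, centroid at (10.00, 50.00).
bottom flange: A = 105 × 10 = 1050.00, centroid at (72.50, 5.00).
top flange: A = 105 × 10 = 1050.00, centroid at (72.50, 95.00).
ΣA = 4100.00 mm²
ΣAx̄ = (2000.00)(10.00) + (1050.00)(72.50) + (1050.00)(72.50) = 172250.00 mm³
ΣAȳ = (2000.00)(50.00) + (1050.00)(5.00) + (1050.00)(95.00) = 205000.00 mm³
x̄ = 172250.00 / 4100.00 = 42.01 mm
ȳ = 205000.00 / 4100.00 = 50.00 mm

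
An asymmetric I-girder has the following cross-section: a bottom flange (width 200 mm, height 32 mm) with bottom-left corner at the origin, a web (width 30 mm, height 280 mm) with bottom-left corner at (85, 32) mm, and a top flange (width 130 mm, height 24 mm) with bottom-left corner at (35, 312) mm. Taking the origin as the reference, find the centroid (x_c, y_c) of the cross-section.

Part | A | x̄ᵢ | ȳᵢ | A·x̄ᵢ | A·ȳᵢ
bottom flange | 6400.00 | 100.00 | 16.00 | 640000.00 | 102400.00
web | 8400.00 | 100.00 | 172.00 | 840000.00 | 1444800.00
top flange | 3120.00 | 100.00 | 324.00 | 312000.00 | 1010880.00
Σ | 17920.00 |  |  | 1792000.00 | 2558080.00
x_c = 1792000.00 / 17920.00 = 100.00 mm
y_c = 2558080.00 / 17920.00 = 142.75 mm

x_c = 100.00 mm, y_c = 142.75 mm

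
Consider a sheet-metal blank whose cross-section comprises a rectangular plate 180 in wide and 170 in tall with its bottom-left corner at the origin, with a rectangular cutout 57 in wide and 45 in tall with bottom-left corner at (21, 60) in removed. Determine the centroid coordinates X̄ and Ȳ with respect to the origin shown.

Part | A | x̄ᵢ | ȳᵢ | A·x̄ᵢ | A·ȳᵢ
plate | 30600.00 | 90.00 | 85.00 | 2754000.00 | 2601000.00
hole | -2565.00 | 49.50 | 82.50 | -126967.50 | -211612.50
Σ | 28035.00 |  |  | 2627032.50 | 2389387.50
X̄ = 2627032.50 / 28035.00 = 93.71 in
Ȳ = 2389387.50 / 28035.00 = 85.23 in

X̄ = 93.71 in, Ȳ = 85.23 in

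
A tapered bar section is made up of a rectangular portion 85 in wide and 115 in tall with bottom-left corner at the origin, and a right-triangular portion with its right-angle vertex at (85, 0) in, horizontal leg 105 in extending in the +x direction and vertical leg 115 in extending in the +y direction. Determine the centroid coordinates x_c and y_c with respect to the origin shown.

x_c = 72.09 in, y_c = 50.18 in

rectangular portion: A = 85 × 115 = 9775.00, centroid at (42.50, 57.50).
triangular portion: A = ½·105·115 = 6037.50, centroid at (120.00, 38.33).
ΣA = 15812.50 in²
ΣAx_c = (9775.00)(42.50) + (6037.50)(120.00) = 1139937.50 in³
ΣAy_c = (9775.00)(57.50) + (6037.50)(38.33) = 793500.00 in³
x_c = 1139937.50 / 15812.50 = 72.09 in
y_c = 793500.00 / 15812.50 = 50.18 in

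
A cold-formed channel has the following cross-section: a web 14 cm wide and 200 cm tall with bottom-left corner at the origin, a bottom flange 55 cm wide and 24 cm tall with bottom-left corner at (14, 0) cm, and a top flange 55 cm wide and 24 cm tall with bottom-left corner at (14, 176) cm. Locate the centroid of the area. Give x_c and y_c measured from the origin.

web: A = 14 × 200 = 2800.00, centroid at (7.00, 100.00).
bottom flange: A = 55 × 24 = 1320.00, centroid at (41.50, 12.00).
top flange: A = 55 × 24 = 1320.00, centroid at (41.50, 188.00).
ΣA = 5440.00 cm²
ΣAx_c = (2800.00)(7.00) + (1320.00)(41.50) + (1320.00)(41.50) = 129160.00 cm³
ΣAy_c = (2800.00)(100.00) + (1320.00)(12.00) + (1320.00)(188.00) = 544000.00 cm³
x_c = 129160.00 / 5440.00 = 23.74 cm
y_c = 544000.00 / 5440.00 = 100.00 cm

x_c = 23.74 cm, y_c = 100.00 cm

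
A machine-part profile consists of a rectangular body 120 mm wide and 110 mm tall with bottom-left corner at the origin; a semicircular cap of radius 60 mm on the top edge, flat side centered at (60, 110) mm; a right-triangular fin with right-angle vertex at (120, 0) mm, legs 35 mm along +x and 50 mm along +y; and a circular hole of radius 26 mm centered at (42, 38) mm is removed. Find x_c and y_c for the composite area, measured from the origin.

x_c = 65.73 mm, y_c = 80.99 mm

rectangular body: A = 120 × 110 = 13200.00, centroid at (60.00, 55.00).
semicircular top: A = ½π·60² = 5654.87, centroid at (60.00, 135.46).
triangular fin: A = ½·35·50 = 875.00, centroid at (131.67, 16.67).
hole: A = −π·26² = -2123.72, centroid at (42.00, 38.00).
ΣA = 17606.15 mm²
ΣAx_c = (13200.00)(60.00) + (5654.87)(60.00) + (875.00)(131.67) + (-2123.72)(42.00) = 1157304.24 mm³
ΣAy_c = (13200.00)(55.00) + (5654.87)(135.46) + (875.00)(16.67) + (-2123.72)(38.00) = 1425917.45 mm³
x_c = 1157304.24 / 17606.15 = 65.73 mm
y_c = 1425917.45 / 17606.15 = 80.99 mm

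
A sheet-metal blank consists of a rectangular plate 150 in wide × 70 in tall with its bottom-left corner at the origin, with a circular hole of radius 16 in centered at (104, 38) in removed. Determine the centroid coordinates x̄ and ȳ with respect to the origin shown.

x̄ = 72.59 in, ȳ = 34.75 in

plate: A = 150 × 70 = 10500.00, centroid at (75.00, 35.00).
hole: A = −π·16² = -804.25, centroid at (104.00, 38.00).
ΣA = 9695.75 in²
ΣAx̄ = (10500.00)(75.00) + (-804.25)(104.00) = 703858.24 in³
ΣAȳ = (10500.00)(35.00) + (-804.25)(38.00) = 336938.59 in³
x̄ = 703858.24 / 9695.75 = 72.59 in
ȳ = 336938.59 / 9695.75 = 34.75 in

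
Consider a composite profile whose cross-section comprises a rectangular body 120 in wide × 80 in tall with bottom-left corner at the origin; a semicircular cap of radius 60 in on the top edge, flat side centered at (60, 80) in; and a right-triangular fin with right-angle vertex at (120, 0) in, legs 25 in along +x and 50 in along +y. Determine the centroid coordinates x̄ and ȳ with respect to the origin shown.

x̄ = 62.69 in, ȳ = 62.39 in

rectangular body: A = 120 × 80 = 9600.00, centroid at (60.00, 40.00).
semicircular top: A = ½π·60² = 5654.87, centroid at (60.00, 105.46).
triangular fin: A = ½·25·50 = 625.00, centroid at (128.33, 16.67).
ΣA = 15879.87 in², ΣAx̄ = 995500.34 in³, ΣAȳ = 990806.01 in³.
x̄ = 995500.34/15879.87 = 62.69 in; ȳ = 990806.01/15879.87 = 62.39 in.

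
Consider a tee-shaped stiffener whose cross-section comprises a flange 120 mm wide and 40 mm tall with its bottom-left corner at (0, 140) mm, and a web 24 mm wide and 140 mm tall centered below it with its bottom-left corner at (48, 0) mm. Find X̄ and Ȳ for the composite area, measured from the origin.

web: A = 24 × 140 = 3360.00, centroid at (60.00, 70.00).
flange: A = 120 × 40 = 4800.00, centroid at (60.00, 160.00).
ΣA = 8160.00 mm², ΣAX̄ = 489600.00 mm³, ΣAȲ = 1003200.00 mm³.
X̄ = 489600.00/8160.00 = 60.00 mm; Ȳ = 1003200.00/8160.00 = 122.94 mm.

X̄ = 60.00 mm, Ȳ = 122.94 mm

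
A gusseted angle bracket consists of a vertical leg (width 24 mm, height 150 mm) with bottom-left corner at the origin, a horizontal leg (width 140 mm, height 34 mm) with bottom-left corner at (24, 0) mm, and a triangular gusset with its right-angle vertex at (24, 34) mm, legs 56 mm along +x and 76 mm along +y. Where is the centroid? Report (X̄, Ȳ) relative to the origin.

X̄ = 55.44 mm, Ȳ = 45.50 mm

vertical leg: A = 24 × 150 = 3600.00, centroid at (12.00, 75.00).
horizontal leg: A = 140 × 34 = 4760.00, centroid at (94.00, 17.00).
gusset: A = ½·56·76 = 2128.00, centroid at (42.67, 59.33).
ΣA = 10488.00 mm²
ΣAX̄ = (3600.00)(12.00) + (4760.00)(94.00) + (2128.00)(42.67) = 581434.67 mm³
ΣAȲ = (3600.00)(75.00) + (4760.00)(17.00) + (2128.00)(59.33) = 477181.33 mm³
X̄ = 581434.67 / 10488.00 = 55.44 mm
Ȳ = 477181.33 / 10488.00 = 45.50 mm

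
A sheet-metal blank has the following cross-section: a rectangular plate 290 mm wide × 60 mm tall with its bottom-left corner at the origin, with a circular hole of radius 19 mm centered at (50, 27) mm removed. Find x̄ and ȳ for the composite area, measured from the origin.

x̄ = 151.62 mm, ȳ = 30.21 mm

plate: A = 290 × 60 = 17400.00, centroid at (145.00, 30.00).
hole: A = −π·19² = -1134.11, centroid at (50.00, 27.00).
ΣA = 16265.89 mm²
ΣAx̄ = (17400.00)(145.00) + (-1134.11)(50.00) = 2466294.25 mm³
ΣAȳ = (17400.00)(30.00) + (-1134.11)(27.00) = 491378.90 mm³
x̄ = 2466294.25 / 16265.89 = 151.62 mm
ȳ = 491378.90 / 16265.89 = 30.21 mm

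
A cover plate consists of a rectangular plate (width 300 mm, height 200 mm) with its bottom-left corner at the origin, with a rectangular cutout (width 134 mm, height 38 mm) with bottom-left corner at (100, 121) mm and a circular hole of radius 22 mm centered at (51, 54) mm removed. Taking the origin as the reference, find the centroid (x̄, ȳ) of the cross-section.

plate: A = 300 × 200 = 60000.00, centroid at (150.00, 100.00).
hole 1: A = −(134 × 38) = -5092.00, centroid at (167.00, 140.00).
hole 2: A = −π·22² = -1520.53, centroid at (51.00, 54.00).
ΣA = 53387.47 mm²
ΣAx̄ = (60000.00)(150.00) + (-5092.00)(167.00) + (-1520.53)(51.00) = 8072088.93 mm³
ΣAȳ = (60000.00)(100.00) + (-5092.00)(140.00) + (-1520.53)(54.00) = 5205011.33 mm³
x̄ = 8072088.93 / 53387.47 = 151.20 mm
ȳ = 5205011.33 / 53387.47 = 97.50 mm

x̄ = 151.20 mm, ȳ = 97.50 mm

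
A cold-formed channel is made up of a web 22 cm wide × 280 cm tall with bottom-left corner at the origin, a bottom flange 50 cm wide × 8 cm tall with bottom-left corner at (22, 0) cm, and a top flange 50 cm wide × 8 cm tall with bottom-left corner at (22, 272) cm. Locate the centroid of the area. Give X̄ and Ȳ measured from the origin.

web: A = 22 × 280 = 6160.00, centroid at (11.00, 140.00).
bottom flange: A = 50 × 8 = 400.00, centroid at (47.00, 4.00).
top flange: A = 50 × 8 = 400.00, centroid at (47.00, 276.00).
ΣA = 6960.00 cm²
ΣAX̄ = (6160.00)(11.00) + (400.00)(47.00) + (400.00)(47.00) = 105360.00 cm³
ΣAȲ = (6160.00)(140.00) + (400.00)(4.00) + (400.00)(276.00) = 974400.00 cm³
X̄ = 105360.00 / 6960.00 = 15.14 cm
Ȳ = 974400.00 / 6960.00 = 140.00 cm

X̄ = 15.14 cm, Ȳ = 140.00 cm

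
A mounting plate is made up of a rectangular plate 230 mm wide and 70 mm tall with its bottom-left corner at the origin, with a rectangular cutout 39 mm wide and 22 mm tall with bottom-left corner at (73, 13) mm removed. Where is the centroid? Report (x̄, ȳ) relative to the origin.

x̄ = 116.27 mm, ȳ = 35.62 mm

plate: A = 230 × 70 = 16100.00, centroid at (115.00, 35.00).
hole: A = −(39 × 22) = -858.00, centroid at (92.50, 24.00).
ΣA = 15242.00 mm², ΣAx̄ = 1772135.00 mm³, ΣAȳ = 542908.00 mm³.
x̄ = 1772135.00/15242.00 = 116.27 mm; ȳ = 542908.00/15242.00 = 35.62 mm.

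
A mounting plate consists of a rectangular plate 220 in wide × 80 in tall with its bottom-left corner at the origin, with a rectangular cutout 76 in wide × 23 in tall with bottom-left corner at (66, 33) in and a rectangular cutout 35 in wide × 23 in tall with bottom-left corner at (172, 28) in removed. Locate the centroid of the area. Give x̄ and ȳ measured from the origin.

plate: A = 220 × 80 = 17600.00, centroid at (110.00, 40.00).
hole 1: A = −(76 × 23) = -1748.00, centroid at (104.00, 44.50).
hole 2: A = −(35 × 23) = -805.00, centroid at (189.50, 39.50).
ΣA = 15047.00 in²
ΣAx̄ = (17600.00)(110.00) + (-1748.00)(104.00) + (-805.00)(189.50) = 1601660.50 in³
ΣAȳ = (17600.00)(40.00) + (-1748.00)(44.50) + (-805.00)(39.50) = 594416.50 in³
x̄ = 1601660.50 / 15047.00 = 106.44 in
ȳ = 594416.50 / 15047.00 = 39.50 in

x̄ = 106.44 in, ȳ = 39.50 in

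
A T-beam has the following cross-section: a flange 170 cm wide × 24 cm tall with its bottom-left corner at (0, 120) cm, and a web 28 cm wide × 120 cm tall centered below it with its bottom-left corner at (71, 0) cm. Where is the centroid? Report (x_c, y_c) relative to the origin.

x_c = 85.00 cm, y_c = 99.48 cm

Part | A | x̄ᵢ | ȳᵢ | A·x̄ᵢ | A·ȳᵢ
web | 3360.00 | 85.00 | 60.00 | 285600.00 | 201600.00
flange | 4080.00 | 85.00 | 132.00 | 346800.00 | 538560.00
Σ | 7440.00 |  |  | 632400.00 | 740160.00
x_c = 632400.00 / 7440.00 = 85.00 cm
y_c = 740160.00 / 7440.00 = 99.48 cm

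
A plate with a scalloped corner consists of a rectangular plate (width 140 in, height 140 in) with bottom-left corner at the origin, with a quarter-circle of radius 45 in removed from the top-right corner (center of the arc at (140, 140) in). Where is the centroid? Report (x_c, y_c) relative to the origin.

x_c = 65.50 in, y_c = 65.50 in

plate: A = 140 × 140 = 19600.00, centroid at (70.00, 70.00).
removed quarter-circle: A = −¼π·45² = -1590.43, centroid at (120.90, 120.90).
ΣA = 18009.57 in², ΣAx_c = 1179714.62 in³, ΣAy_c = 1179714.62 in³.
x_c = 1179714.62/18009.57 = 65.50 in; y_c = 1179714.62/18009.57 = 65.50 in.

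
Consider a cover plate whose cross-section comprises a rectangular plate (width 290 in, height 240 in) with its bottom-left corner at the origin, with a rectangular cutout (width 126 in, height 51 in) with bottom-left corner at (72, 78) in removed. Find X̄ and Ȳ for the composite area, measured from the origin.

Part | A | x̄ᵢ | ȳᵢ | A·x̄ᵢ | A·ȳᵢ
plate | 69600.00 | 145.00 | 120.00 | 10092000.00 | 8352000.00
hole | -6426.00 | 135.00 | 103.50 | -867510.00 | -665091.00
Σ | 63174.00 |  |  | 9224490.00 | 7686909.00
X̄ = 9224490.00 / 63174.00 = 146.02 in
Ȳ = 7686909.00 / 63174.00 = 121.68 in

X̄ = 146.02 in, Ȳ = 121.68 in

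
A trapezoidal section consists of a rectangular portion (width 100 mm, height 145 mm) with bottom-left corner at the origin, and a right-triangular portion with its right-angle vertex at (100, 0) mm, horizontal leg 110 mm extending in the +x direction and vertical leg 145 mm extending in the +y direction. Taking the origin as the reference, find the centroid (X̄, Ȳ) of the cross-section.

X̄ = 80.75 mm, Ȳ = 63.92 mm

Part | A | x̄ᵢ | ȳᵢ | A·x̄ᵢ | A·ȳᵢ
rectangular portion | 14500.00 | 50.00 | 72.50 | 725000.00 | 1051250.00
triangular portion | 7975.00 | 136.67 | 48.33 | 1089916.67 | 385458.33
Σ | 22475.00 |  |  | 1814916.67 | 1436708.33
X̄ = 1814916.67 / 22475.00 = 80.75 mm
Ȳ = 1436708.33 / 22475.00 = 63.92 mm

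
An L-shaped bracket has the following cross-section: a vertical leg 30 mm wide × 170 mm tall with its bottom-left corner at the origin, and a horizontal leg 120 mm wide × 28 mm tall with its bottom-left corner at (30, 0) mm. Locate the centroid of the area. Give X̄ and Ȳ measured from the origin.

X̄ = 44.79 mm, Ȳ = 56.80 mm

vertical leg: A = 30 × 170 = 5100.00, centroid at (15.00, 85.00).
horizontal leg: A = 120 × 28 = 3360.00, centroid at (90.00, 14.00).
ΣA = 8460.00 mm², ΣAX̄ = 378900.00 mm³, ΣAȲ = 480540.00 mm³.
X̄ = 378900.00/8460.00 = 44.79 mm; Ȳ = 480540.00/8460.00 = 56.80 mm.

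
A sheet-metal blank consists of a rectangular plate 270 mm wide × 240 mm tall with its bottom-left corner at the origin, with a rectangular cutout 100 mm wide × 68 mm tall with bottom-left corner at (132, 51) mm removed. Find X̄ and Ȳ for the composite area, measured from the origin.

X̄ = 129.49 mm, Ȳ = 124.10 mm

plate: A = 270 × 240 = 64800.00, centroid at (135.00, 120.00).
hole: A = −(100 × 68) = -6800.00, centroid at (182.00, 85.00).
ΣA = 58000.00 mm²
ΣAX̄ = (64800.00)(135.00) + (-6800.00)(182.00) = 7510400.00 mm³
ΣAȲ = (64800.00)(120.00) + (-6800.00)(85.00) = 7198000.00 mm³
X̄ = 7510400.00 / 58000.00 = 129.49 mm
Ȳ = 7198000.00 / 58000.00 = 124.10 mm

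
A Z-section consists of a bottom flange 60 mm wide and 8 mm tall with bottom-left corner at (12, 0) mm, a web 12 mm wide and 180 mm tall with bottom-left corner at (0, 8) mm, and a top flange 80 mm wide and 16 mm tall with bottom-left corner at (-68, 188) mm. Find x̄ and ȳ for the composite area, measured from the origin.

x̄ = -0.69 mm, ȳ = 118.49 mm

bottom flange: A = 60 × 8 = 480.00, centroid at (42.00, 4.00).
web: A = 12 × 180 = 2160.00, centroid at (6.00, 98.00).
top flange: A = 80 × 16 = 1280.00, centroid at (-28.00, 196.00).
ΣA = 3920.00 mm², ΣAx̄ = -2720.00 mm³, ΣAȳ = 464480.00 mm³.
x̄ = -2720.00/3920.00 = -0.69 mm; ȳ = 464480.00/3920.00 = 118.49 mm.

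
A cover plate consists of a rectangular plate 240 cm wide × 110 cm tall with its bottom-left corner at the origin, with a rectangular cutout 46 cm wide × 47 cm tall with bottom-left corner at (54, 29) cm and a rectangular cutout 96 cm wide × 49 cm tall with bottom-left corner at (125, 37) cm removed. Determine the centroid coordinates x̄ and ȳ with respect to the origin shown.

x̄ = 112.00 cm, ȳ = 53.71 cm

plate: A = 240 × 110 = 26400.00, centroid at (120.00, 55.00).
hole 1: A = −(46 × 47) = -2162.00, centroid at (77.00, 52.50).
hole 2: A = −(96 × 49) = -4704.00, centroid at (173.00, 61.50).
ΣA = 19534.00 cm²
ΣAx̄ = (26400.00)(120.00) + (-2162.00)(77.00) + (-4704.00)(173.00) = 2187734.00 cm³
ΣAȳ = (26400.00)(55.00) + (-2162.00)(52.50) + (-4704.00)(61.50) = 1049199.00 cm³
x̄ = 2187734.00 / 19534.00 = 112.00 cm
ȳ = 1049199.00 / 19534.00 = 53.71 cm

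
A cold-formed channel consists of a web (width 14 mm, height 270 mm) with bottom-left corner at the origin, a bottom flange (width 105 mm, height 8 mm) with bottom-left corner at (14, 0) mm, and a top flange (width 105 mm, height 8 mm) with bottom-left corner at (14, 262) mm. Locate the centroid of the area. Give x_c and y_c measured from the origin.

x_c = 25.31 mm, y_c = 135.00 mm

web: A = 14 × 270 = 3780.00, centroid at (7.00, 135.00).
bottom flange: A = 105 × 8 = 840.00, centroid at (66.50, 4.00).
top flange: A = 105 × 8 = 840.00, centroid at (66.50, 266.00).
ΣA = 5460.00 mm², ΣAx_c = 138180.00 mm³, ΣAy_c = 737100.00 mm³.
x_c = 138180.00/5460.00 = 25.31 mm; y_c = 737100.00/5460.00 = 135.00 mm.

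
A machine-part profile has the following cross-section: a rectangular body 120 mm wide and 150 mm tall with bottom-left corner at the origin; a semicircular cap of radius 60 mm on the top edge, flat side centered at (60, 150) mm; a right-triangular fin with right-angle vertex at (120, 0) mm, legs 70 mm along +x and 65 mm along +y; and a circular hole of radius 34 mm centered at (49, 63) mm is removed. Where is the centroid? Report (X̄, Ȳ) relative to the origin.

rectangular body: A = 120 × 150 = 18000.00, centroid at (60.00, 75.00).
semicircular top: A = ½π·60² = 5654.87, centroid at (60.00, 175.46).
triangular fin: A = ½·70·65 = 2275.00, centroid at (143.33, 21.67).
hole: A = −π·34² = -3631.68, centroid at (49.00, 63.00).
ΣA = 22298.19 mm²
ΣAX̄ = (18000.00)(60.00) + (5654.87)(60.00) + (2275.00)(143.33) + (-3631.68)(49.00) = 1567422.97 mm³
ΣAȲ = (18000.00)(75.00) + (5654.87)(175.46) + (2275.00)(21.67) + (-3631.68)(63.00) = 2162725.77 mm³
X̄ = 1567422.97 / 22298.19 = 70.29 mm
Ȳ = 2162725.77 / 22298.19 = 96.99 mm

X̄ = 70.29 mm, Ȳ = 96.99 mm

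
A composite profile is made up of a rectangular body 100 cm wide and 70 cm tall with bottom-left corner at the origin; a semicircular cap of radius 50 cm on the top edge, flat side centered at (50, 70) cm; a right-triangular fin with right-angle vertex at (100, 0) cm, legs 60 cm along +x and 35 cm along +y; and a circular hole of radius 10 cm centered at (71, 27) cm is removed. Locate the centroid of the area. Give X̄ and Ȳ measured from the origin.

X̄ = 55.74 cm, Ȳ = 52.04 cm

rectangular body: A = 100 × 70 = 7000.00, centroid at (50.00, 35.00).
semicircular top: A = ½π·50² = 3926.99, centroid at (50.00, 91.22).
triangular fin: A = ½·60·35 = 1050.00, centroid at (120.00, 11.67).
hole: A = −π·10² = -314.16, centroid at (71.00, 27.00).
ΣA = 11662.83 cm², ΣAX̄ = 650044.23 cm³, ΣAȲ = 606990.39 cm³.
X̄ = 650044.23/11662.83 = 55.74 cm; Ȳ = 606990.39/11662.83 = 52.04 cm.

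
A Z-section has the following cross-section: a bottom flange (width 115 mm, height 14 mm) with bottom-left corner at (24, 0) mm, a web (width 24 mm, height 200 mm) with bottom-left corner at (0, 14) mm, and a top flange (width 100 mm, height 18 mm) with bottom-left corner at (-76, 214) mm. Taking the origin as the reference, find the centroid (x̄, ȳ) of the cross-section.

x̄ = 17.30 mm, ȳ = 116.91 mm

Part | A | x̄ᵢ | ȳᵢ | A·x̄ᵢ | A·ȳᵢ
bottom flange | 1610.00 | 81.50 | 7.00 | 131215.00 | 11270.00
web | 4800.00 | 12.00 | 114.00 | 57600.00 | 547200.00
top flange | 1800.00 | -26.00 | 223.00 | -46800.00 | 401400.00
Σ | 8210.00 |  |  | 142015.00 | 959870.00
x̄ = 142015.00 / 8210.00 = 17.30 mm
ȳ = 959870.00 / 8210.00 = 116.91 mm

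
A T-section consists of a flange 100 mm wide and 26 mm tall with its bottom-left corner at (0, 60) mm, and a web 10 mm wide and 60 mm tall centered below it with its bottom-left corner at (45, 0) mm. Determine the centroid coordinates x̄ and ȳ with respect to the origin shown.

web: A = 10 × 60 = 600.00, centroid at (50.00, 30.00).
flange: A = 100 × 26 = 2600.00, centroid at (50.00, 73.00).
ΣA = 3200.00 mm²
ΣAx̄ = (600.00)(50.00) + (2600.00)(50.00) = 160000.00 mm³
ΣAȳ = (600.00)(30.00) + (2600.00)(73.00) = 207800.00 mm³
x̄ = 160000.00 / 3200.00 = 50.00 mm
ȳ = 207800.00 / 3200.00 = 64.94 mm

x̄ = 50.00 mm, ȳ = 64.94 mm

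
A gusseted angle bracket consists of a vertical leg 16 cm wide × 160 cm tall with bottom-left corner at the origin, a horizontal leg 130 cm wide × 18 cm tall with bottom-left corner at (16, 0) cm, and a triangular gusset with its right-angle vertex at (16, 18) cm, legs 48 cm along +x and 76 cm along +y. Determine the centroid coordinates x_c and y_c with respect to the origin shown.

vertical leg: A = 16 × 160 = 2560.00, centroid at (8.00, 80.00).
horizontal leg: A = 130 × 18 = 2340.00, centroid at (81.00, 9.00).
gusset: A = ½·48·76 = 1824.00, centroid at (32.00, 43.33).
ΣA = 6724.00 cm²
ΣAx_c = (2560.00)(8.00) + (2340.00)(81.00) + (1824.00)(32.00) = 268388.00 cm³
ΣAy_c = (2560.00)(80.00) + (2340.00)(9.00) + (1824.00)(43.33) = 304900.00 cm³
x_c = 268388.00 / 6724.00 = 39.91 cm
y_c = 304900.00 / 6724.00 = 45.35 cm

x_c = 39.91 cm, y_c = 45.35 cm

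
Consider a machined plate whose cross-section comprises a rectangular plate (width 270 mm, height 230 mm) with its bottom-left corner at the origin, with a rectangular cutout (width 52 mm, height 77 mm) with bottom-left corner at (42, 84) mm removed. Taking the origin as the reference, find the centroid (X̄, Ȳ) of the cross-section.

X̄ = 139.62 mm, Ȳ = 114.48 mm

plate: A = 270 × 230 = 62100.00, centroid at (135.00, 115.00).
hole: A = −(52 × 77) = -4004.00, centroid at (68.00, 122.50).
ΣA = 58096.00 mm², ΣAX̄ = 8111228.00 mm³, ΣAȲ = 6651010.00 mm³.
X̄ = 8111228.00/58096.00 = 139.62 mm; Ȳ = 6651010.00/58096.00 = 114.48 mm.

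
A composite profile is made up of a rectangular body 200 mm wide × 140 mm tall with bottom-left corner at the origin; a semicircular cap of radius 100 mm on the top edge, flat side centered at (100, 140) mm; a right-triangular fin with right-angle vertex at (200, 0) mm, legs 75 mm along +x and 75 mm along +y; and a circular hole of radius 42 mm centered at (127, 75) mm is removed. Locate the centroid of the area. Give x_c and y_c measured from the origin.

rectangular body: A = 200 × 140 = 28000.00, centroid at (100.00, 70.00).
semicircular top: A = ½π·100² = 15707.96, centroid at (100.00, 182.44).
triangular fin: A = ½·75·75 = 2812.50, centroid at (225.00, 25.00).
hole: A = −π·42² = -5541.77, centroid at (127.00, 75.00).
ΣA = 40978.69 mm²
ΣAx_c = (28000.00)(100.00) + (15707.96)(100.00) + (2812.50)(225.00) + (-5541.77)(127.00) = 4299804.11 mm³
ΣAy_c = (28000.00)(70.00) + (15707.96)(182.44) + (2812.50)(25.00) + (-5541.77)(75.00) = 4480461.32 mm³
x_c = 4299804.11 / 40978.69 = 104.93 mm
y_c = 4480461.32 / 40978.69 = 109.34 mm

x_c = 104.93 mm, y_c = 109.34 mm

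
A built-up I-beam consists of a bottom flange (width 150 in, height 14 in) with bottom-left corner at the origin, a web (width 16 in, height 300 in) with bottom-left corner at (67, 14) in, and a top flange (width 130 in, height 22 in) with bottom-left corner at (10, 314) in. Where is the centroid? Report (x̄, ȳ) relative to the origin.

Part | A | x̄ᵢ | ȳᵢ | A·x̄ᵢ | A·ȳᵢ
bottom flange | 2100.00 | 75.00 | 7.00 | 157500.00 | 14700.00
web | 4800.00 | 75.00 | 164.00 | 360000.00 | 787200.00
top flange | 2860.00 | 75.00 | 325.00 | 214500.00 | 929500.00
Σ | 9760.00 |  |  | 732000.00 | 1731400.00
x̄ = 732000.00 / 9760.00 = 75.00 in
ȳ = 1731400.00 / 9760.00 = 177.40 in

x̄ = 75.00 in, ȳ = 177.40 in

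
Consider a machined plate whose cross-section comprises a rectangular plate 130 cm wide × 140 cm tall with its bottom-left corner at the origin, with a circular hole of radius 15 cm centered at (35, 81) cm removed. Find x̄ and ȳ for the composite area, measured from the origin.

x̄ = 66.21 cm, ȳ = 69.56 cm

Part | A | x̄ᵢ | ȳᵢ | A·x̄ᵢ | A·ȳᵢ
plate | 18200.00 | 65.00 | 70.00 | 1183000.00 | 1274000.00
hole | -706.86 | 35.00 | 81.00 | -24740.04 | -57255.53
Σ | 17493.14 |  |  | 1158259.96 | 1216744.47
x̄ = 1158259.96 / 17493.14 = 66.21 cm
ȳ = 1216744.47 / 17493.14 = 69.56 cm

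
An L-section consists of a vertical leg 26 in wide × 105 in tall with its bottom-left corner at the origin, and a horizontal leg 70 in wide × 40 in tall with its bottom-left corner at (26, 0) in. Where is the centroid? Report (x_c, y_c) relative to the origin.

x_c = 37.30 in, y_c = 36.04 in

Part | A | x̄ᵢ | ȳᵢ | A·x̄ᵢ | A·ȳᵢ
vertical leg | 2730.00 | 13.00 | 52.50 | 35490.00 | 143325.00
horizontal leg | 2800.00 | 61.00 | 20.00 | 170800.00 | 56000.00
Σ | 5530.00 |  |  | 206290.00 | 199325.00
x_c = 206290.00 / 5530.00 = 37.30 in
y_c = 199325.00 / 5530.00 = 36.04 in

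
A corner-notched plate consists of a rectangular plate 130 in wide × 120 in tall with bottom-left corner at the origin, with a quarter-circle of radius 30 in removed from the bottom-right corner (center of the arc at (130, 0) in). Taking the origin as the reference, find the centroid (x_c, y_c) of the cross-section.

Part | A | x̄ᵢ | ȳᵢ | A·x̄ᵢ | A·ȳᵢ
plate | 15600.00 | 65.00 | 60.00 | 1014000.00 | 936000.00
removed quarter-circle | -706.86 | 117.27 | 12.73 | -82891.59 | -9000.00
Σ | 14893.14 |  |  | 931108.41 | 927000.00
x_c = 931108.41 / 14893.14 = 62.52 in
y_c = 927000.00 / 14893.14 = 62.24 in

x_c = 62.52 in, y_c = 62.24 in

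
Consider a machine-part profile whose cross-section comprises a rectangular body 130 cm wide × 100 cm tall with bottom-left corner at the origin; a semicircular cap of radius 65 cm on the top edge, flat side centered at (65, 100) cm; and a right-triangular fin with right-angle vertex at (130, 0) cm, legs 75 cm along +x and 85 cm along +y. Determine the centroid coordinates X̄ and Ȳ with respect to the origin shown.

rectangular body: A = 130 × 100 = 13000.00, centroid at (65.00, 50.00).
semicircular top: A = ½π·65² = 6636.61, centroid at (65.00, 127.59).
triangular fin: A = ½·75·85 = 3187.50, centroid at (155.00, 28.33).
ΣA = 22824.11 cm², ΣAX̄ = 1770442.44 cm³, ΣAȲ = 1587057.28 cm³.
X̄ = 1770442.44/22824.11 = 77.57 cm; Ȳ = 1587057.28/22824.11 = 69.53 cm.

X̄ = 77.57 cm, Ȳ = 69.53 cm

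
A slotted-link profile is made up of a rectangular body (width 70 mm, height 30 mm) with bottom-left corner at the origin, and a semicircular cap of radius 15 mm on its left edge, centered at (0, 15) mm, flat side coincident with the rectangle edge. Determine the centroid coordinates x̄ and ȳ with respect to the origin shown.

x̄ = 29.04 mm, ȳ = 15.00 mm

rectangular body: A = 70 × 30 = 2100.00, centroid at (35.00, 15.00).
semicircular end: A = ½π·15² = 353.43, centroid at (-6.37, 15.00).
ΣA = 2453.43 mm²
ΣAx̄ = (2100.00)(35.00) + (353.43)(-6.37) = 71250.00 mm³
ΣAȳ = (2100.00)(15.00) + (353.43)(15.00) = 36801.44 mm³
x̄ = 71250.00 / 2453.43 = 29.04 mm
ȳ = 36801.44 / 2453.43 = 15.00 mm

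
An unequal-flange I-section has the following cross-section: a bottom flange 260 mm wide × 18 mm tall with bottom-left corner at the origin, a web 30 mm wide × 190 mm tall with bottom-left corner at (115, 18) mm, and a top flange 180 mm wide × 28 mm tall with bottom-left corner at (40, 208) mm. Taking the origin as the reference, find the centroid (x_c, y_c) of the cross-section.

x_c = 130.00 mm, y_c = 117.06 mm

bottom flange: A = 260 × 18 = 4680.00, centroid at (130.00, 9.00).
web: A = 30 × 190 = 5700.00, centroid at (130.00, 113.00).
top flange: A = 180 × 28 = 5040.00, centroid at (130.00, 222.00).
ΣA = 15420.00 mm²
ΣAx_c = (4680.00)(130.00) + (5700.00)(130.00) + (5040.00)(130.00) = 2004600.00 mm³
ΣAy_c = (4680.00)(9.00) + (5700.00)(113.00) + (5040.00)(222.00) = 1805100.00 mm³
x_c = 2004600.00 / 15420.00 = 130.00 mm
y_c = 1805100.00 / 15420.00 = 117.06 mm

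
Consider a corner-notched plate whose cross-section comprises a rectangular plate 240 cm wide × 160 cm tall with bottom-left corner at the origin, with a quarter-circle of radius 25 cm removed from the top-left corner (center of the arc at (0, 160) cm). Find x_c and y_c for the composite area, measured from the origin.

x_c = 121.42 cm, y_c = 79.10 cm

Part | A | x̄ᵢ | ȳᵢ | A·x̄ᵢ | A·ȳᵢ
plate | 38400.00 | 120.00 | 80.00 | 4608000.00 | 3072000.00
removed quarter-circle | -490.87 | 10.61 | 149.39 | -5208.33 | -73331.48
Σ | 37909.13 |  |  | 4602791.67 | 2998668.52
x_c = 4602791.67 / 37909.13 = 121.42 cm
y_c = 2998668.52 / 37909.13 = 79.10 cm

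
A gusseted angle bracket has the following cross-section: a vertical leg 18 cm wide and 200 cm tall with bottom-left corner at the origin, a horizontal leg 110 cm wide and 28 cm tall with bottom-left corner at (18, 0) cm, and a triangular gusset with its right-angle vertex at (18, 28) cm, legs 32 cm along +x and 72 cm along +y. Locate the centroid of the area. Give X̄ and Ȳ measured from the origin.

X̄ = 37.06 cm, Ȳ = 59.12 cm

vertical leg: A = 18 × 200 = 3600.00, centroid at (9.00, 100.00).
horizontal leg: A = 110 × 28 = 3080.00, centroid at (73.00, 14.00).
gusset: A = ½·32·72 = 1152.00, centroid at (28.67, 52.00).
ΣA = 7832.00 cm²
ΣAX̄ = (3600.00)(9.00) + (3080.00)(73.00) + (1152.00)(28.67) = 290264.00 cm³
ΣAȲ = (3600.00)(100.00) + (3080.00)(14.00) + (1152.00)(52.00) = 463024.00 cm³
X̄ = 290264.00 / 7832.00 = 37.06 cm
Ȳ = 463024.00 / 7832.00 = 59.12 cm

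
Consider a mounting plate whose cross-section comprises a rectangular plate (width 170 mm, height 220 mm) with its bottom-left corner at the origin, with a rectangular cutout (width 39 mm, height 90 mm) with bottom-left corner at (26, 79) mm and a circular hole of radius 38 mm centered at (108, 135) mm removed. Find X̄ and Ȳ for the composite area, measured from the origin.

plate: A = 170 × 220 = 37400.00, centroid at (85.00, 110.00).
hole 1: A = −(39 × 90) = -3510.00, centroid at (45.50, 124.00).
hole 2: A = −π·38² = -4536.46, centroid at (108.00, 135.00).
ΣA = 29353.54 mm²
ΣAX̄ = (37400.00)(85.00) + (-3510.00)(45.50) + (-4536.46)(108.00) = 2529357.34 mm³
ΣAȲ = (37400.00)(110.00) + (-3510.00)(124.00) + (-4536.46)(135.00) = 3066337.93 mm³
X̄ = 2529357.34 / 29353.54 = 86.17 mm
Ȳ = 3066337.93 / 29353.54 = 104.46 mm

X̄ = 86.17 mm, Ȳ = 104.46 mm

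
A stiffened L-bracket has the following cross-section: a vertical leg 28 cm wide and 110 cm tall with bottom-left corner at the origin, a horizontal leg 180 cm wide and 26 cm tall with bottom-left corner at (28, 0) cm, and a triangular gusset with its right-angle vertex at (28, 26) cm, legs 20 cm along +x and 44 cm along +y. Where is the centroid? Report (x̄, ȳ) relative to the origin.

x̄ = 74.47 cm, ȳ = 30.26 cm

vertical leg: A = 28 × 110 = 3080.00, centroid at (14.00, 55.00).
horizontal leg: A = 180 × 26 = 4680.00, centroid at (118.00, 13.00).
gusset: A = ½·20·44 = 440.00, centroid at (34.67, 40.67).
ΣA = 8200.00 cm², ΣAx̄ = 610613.33 cm³, ΣAȳ = 248133.33 cm³.
x̄ = 610613.33/8200.00 = 74.47 cm; ȳ = 248133.33/8200.00 = 30.26 cm.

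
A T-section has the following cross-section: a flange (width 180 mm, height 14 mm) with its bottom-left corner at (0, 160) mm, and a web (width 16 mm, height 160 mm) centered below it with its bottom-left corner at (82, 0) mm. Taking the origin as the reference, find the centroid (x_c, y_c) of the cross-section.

x_c = 90.00 mm, y_c = 123.16 mm

web: A = 16 × 160 = 2560.00, centroid at (90.00, 80.00).
flange: A = 180 × 14 = 2520.00, centroid at (90.00, 167.00).
ΣA = 5080.00 mm²
ΣAx_c = (2560.00)(90.00) + (2520.00)(90.00) = 457200.00 mm³
ΣAy_c = (2560.00)(80.00) + (2520.00)(167.00) = 625640.00 mm³
x_c = 457200.00 / 5080.00 = 90.00 mm
y_c = 625640.00 / 5080.00 = 123.16 mm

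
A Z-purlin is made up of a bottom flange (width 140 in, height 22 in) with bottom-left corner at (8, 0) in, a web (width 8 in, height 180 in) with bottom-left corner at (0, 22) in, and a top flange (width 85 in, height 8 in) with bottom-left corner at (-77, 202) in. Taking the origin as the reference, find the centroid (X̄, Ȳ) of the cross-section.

bottom flange: A = 140 × 22 = 3080.00, centroid at (78.00, 11.00).
web: A = 8 × 180 = 1440.00, centroid at (4.00, 112.00).
top flange: A = 85 × 8 = 680.00, centroid at (-34.50, 206.00).
ΣA = 5200.00 in², ΣAX̄ = 222540.00 in³, ΣAȲ = 335240.00 in³.
X̄ = 222540.00/5200.00 = 42.80 in; Ȳ = 335240.00/5200.00 = 64.47 in.

X̄ = 42.80 in, Ȳ = 64.47 in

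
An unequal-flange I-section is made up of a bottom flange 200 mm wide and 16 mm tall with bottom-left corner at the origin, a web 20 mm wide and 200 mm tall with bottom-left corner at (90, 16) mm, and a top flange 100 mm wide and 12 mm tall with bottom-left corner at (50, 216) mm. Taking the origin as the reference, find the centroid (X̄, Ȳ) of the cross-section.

bottom flange: A = 200 × 16 = 3200.00, centroid at (100.00, 8.00).
web: A = 20 × 200 = 4000.00, centroid at (100.00, 116.00).
top flange: A = 100 × 12 = 1200.00, centroid at (100.00, 222.00).
ΣA = 8400.00 mm², ΣAX̄ = 840000.00 mm³, ΣAȲ = 756000.00 mm³.
X̄ = 840000.00/8400.00 = 100.00 mm; Ȳ = 756000.00/8400.00 = 90.00 mm.

X̄ = 100.00 mm, Ȳ = 90.00 mm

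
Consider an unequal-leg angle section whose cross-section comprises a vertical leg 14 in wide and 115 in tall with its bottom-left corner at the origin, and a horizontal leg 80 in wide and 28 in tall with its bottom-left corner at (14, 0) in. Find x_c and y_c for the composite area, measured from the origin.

vertical leg: A = 14 × 115 = 1610.00, centroid at (7.00, 57.50).
horizontal leg: A = 80 × 28 = 2240.00, centroid at (54.00, 14.00).
ΣA = 3850.00 in², ΣAx_c = 132230.00 in³, ΣAy_c = 123935.00 in³.
x_c = 132230.00/3850.00 = 34.35 in; y_c = 123935.00/3850.00 = 32.19 in.

x_c = 34.35 in, y_c = 32.19 in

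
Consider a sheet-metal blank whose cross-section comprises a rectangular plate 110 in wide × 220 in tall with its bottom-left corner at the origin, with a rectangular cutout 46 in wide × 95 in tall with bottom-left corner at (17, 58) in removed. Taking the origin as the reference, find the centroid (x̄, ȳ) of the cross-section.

x̄ = 58.31 in, ȳ = 110.99 in

plate: A = 110 × 220 = 24200.00, centroid at (55.00, 110.00).
hole: A = −(46 × 95) = -4370.00, centroid at (40.00, 105.50).
ΣA = 19830.00 in², ΣAx̄ = 1156200.00 in³, ΣAȳ = 2200965.00 in³.
x̄ = 1156200.00/19830.00 = 58.31 in; ȳ = 2200965.00/19830.00 = 110.99 in.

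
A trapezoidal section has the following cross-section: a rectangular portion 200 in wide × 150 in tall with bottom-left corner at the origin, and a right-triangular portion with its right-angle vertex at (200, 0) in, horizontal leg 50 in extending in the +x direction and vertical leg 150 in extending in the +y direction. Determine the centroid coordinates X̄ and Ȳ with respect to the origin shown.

X̄ = 112.96 in, Ȳ = 72.22 in

rectangular portion: A = 200 × 150 = 30000.00, centroid at (100.00, 75.00).
triangular portion: A = ½·50·150 = 3750.00, centroid at (216.67, 50.00).
ΣA = 33750.00 in², ΣAX̄ = 3812500.00 in³, ΣAȲ = 2437500.00 in³.
X̄ = 3812500.00/33750.00 = 112.96 in; Ȳ = 2437500.00/33750.00 = 72.22 in.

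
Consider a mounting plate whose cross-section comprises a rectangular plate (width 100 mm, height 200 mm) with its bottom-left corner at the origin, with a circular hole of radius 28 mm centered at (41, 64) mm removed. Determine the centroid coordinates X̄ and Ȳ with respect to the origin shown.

X̄ = 51.26 mm, Ȳ = 105.06 mm

Part | A | x̄ᵢ | ȳᵢ | A·x̄ᵢ | A·ȳᵢ
plate | 20000.00 | 50.00 | 100.00 | 1000000.00 | 2000000.00
hole | -2463.01 | 41.00 | 64.00 | -100983.35 | -157632.55
Σ | 17536.99 |  |  | 899016.65 | 1842367.45
X̄ = 899016.65 / 17536.99 = 51.26 mm
Ȳ = 1842367.45 / 17536.99 = 105.06 mm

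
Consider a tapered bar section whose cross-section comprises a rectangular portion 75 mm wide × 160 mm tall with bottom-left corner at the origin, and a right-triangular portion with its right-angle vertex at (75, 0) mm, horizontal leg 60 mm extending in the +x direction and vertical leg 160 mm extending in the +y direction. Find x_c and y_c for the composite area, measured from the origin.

rectangular portion: A = 75 × 160 = 12000.00, centroid at (37.50, 80.00).
triangular portion: A = ½·60·160 = 4800.00, centroid at (95.00, 53.33).
ΣA = 16800.00 mm²
ΣAx_c = (12000.00)(37.50) + (4800.00)(95.00) = 906000.00 mm³
ΣAy_c = (12000.00)(80.00) + (4800.00)(53.33) = 1216000.00 mm³
x_c = 906000.00 / 16800.00 = 53.93 mm
y_c = 1216000.00 / 16800.00 = 72.38 mm

x_c = 53.93 mm, y_c = 72.38 mm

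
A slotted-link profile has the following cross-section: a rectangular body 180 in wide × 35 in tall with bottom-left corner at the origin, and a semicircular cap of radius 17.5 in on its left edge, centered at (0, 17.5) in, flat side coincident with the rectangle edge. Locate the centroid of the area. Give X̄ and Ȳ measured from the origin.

Part | A | x̄ᵢ | ȳᵢ | A·x̄ᵢ | A·ȳᵢ
rectangular body | 6300.00 | 90.00 | 17.50 | 567000.00 | 110250.00
semicircular end | 481.06 | -7.43 | 17.50 | -3572.92 | 8418.49
Σ | 6781.06 |  |  | 563427.08 | 118668.49
X̄ = 563427.08 / 6781.06 = 83.09 in
Ȳ = 118668.49 / 6781.06 = 17.50 in

X̄ = 83.09 in, Ȳ = 17.50 in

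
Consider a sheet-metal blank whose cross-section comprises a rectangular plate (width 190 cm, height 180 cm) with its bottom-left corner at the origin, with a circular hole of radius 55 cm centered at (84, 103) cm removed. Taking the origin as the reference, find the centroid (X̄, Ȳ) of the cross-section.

X̄ = 99.23 cm, Ȳ = 85.00 cm

plate: A = 190 × 180 = 34200.00, centroid at (95.00, 90.00).
hole: A = −π·55² = -9503.32, centroid at (84.00, 103.00).
ΣA = 24696.68 cm²
ΣAX̄ = (34200.00)(95.00) + (-9503.32)(84.00) = 2450721.31 cm³
ΣAȲ = (34200.00)(90.00) + (-9503.32)(103.00) = 2099158.27 cm³
X̄ = 2450721.31 / 24696.68 = 99.23 cm
Ȳ = 2099158.27 / 24696.68 = 85.00 cm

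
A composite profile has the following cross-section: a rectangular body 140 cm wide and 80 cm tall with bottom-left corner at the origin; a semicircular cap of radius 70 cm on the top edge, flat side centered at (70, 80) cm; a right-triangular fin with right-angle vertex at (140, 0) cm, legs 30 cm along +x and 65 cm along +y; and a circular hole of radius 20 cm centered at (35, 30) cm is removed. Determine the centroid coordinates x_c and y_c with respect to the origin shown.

x_c = 76.55 cm, y_c = 68.54 cm

rectangular body: A = 140 × 80 = 11200.00, centroid at (70.00, 40.00).
semicircular top: A = ½π·70² = 7696.90, centroid at (70.00, 109.71).
triangular fin: A = ½·30·65 = 975.00, centroid at (150.00, 21.67).
hole: A = −π·20² = -1256.64, centroid at (35.00, 30.00).
ΣA = 18615.26 cm², ΣAx_c = 1425050.84 cm³, ΣAy_c = 1275844.71 cm³.
x_c = 1425050.84/18615.26 = 76.55 cm; y_c = 1275844.71/18615.26 = 68.54 cm.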